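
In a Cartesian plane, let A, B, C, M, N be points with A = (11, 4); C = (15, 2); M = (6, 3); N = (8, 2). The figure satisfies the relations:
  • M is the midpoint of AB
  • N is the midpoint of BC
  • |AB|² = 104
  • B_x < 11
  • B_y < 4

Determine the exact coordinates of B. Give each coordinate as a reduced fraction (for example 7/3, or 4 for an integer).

B = (1, 2)

1. B_x = 1  [B = 2·M−A = 2·(6, 3)−(11, 4)]
2. B_y = 2  [B = 2·M−A = 2·(6, 3)−(11, 4)]
   so B = (1, 2)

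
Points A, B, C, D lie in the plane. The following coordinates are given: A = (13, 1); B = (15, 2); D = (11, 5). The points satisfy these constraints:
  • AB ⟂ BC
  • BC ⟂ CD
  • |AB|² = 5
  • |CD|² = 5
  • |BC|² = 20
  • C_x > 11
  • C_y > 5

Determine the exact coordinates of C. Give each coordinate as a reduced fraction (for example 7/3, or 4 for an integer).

C = (13, 6)

1. C_x = 13  [[AB ⟂ BC ⇒ 2x+1y-32=0] ∩ [|C−(11, 5)|²=5]]
2. C_y = 6  [[AB ⟂ BC ⇒ 2x+1y-32=0] ∩ [|C−(11, 5)|²=5]]
   so C = (13, 6)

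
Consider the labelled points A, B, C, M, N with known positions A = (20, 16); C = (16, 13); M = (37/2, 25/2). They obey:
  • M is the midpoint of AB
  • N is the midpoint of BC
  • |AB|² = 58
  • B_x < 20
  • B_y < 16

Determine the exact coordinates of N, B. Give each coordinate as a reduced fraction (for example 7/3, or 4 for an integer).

N = (33/2, 11)
B = (17, 9)

1. B_x = 17  [B = 2·M−A = 2·(37/2, 25/2)−(20, 16)]
2. B_y = 9  [B = 2·M−A = 2·(37/2, 25/2)−(20, 16)]
   so B = (17, 9)
3. N_x = 33/2  [2·N = B+C = (17, 9)+(16, 13)]
4. N_y = 11  [2·N = B+C = (17, 9)+(16, 13)]
   so N = (33/2, 11)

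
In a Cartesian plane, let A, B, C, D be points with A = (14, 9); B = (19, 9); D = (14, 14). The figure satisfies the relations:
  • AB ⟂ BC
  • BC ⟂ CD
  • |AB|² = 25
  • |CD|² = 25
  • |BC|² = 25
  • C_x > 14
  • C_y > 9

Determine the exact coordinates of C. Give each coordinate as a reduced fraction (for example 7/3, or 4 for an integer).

C = (19, 14)

1. C_x = 19  [[AB ⟂ BC ⇒ 5x-95=0] ∩ [|C−(14, 14)|²=25]]
2. C_y = 14  [[AB ⟂ BC ⇒ 5x-95=0] ∩ [|C−(14, 14)|²=25]]
   so C = (19, 14)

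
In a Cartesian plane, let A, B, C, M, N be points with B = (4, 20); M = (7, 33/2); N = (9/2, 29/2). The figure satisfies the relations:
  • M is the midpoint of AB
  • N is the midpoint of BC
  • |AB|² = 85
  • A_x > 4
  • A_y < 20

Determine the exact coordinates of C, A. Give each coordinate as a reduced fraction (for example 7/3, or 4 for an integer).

1. A_x = 10  [A = 2·M−B = 2·(7, 33/2)−(4, 20)]
2. A_y = 13  [A = 2·M−B = 2·(7, 33/2)−(4, 20)]
   so A = (10, 13)
3. C_x = 5  [C = 2·N−B = 2·(9/2, 29/2)−(4, 20)]
4. C_y = 9  [C = 2·N−B = 2·(9/2, 29/2)−(4, 20)]
   so C = (5, 9)

C = (5, 9)
A = (10, 13)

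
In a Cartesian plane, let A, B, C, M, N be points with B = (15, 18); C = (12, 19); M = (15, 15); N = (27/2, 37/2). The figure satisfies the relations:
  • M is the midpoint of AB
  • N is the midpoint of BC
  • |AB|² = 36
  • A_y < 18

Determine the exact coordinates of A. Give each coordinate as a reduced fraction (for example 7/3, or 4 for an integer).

A = (15, 12)

1. A_x = 15  [A = 2·M−B = 2·(15, 15)−(15, 18)]
2. A_y = 12  [A = 2·M−B = 2·(15, 15)−(15, 18)]
   so A = (15, 12)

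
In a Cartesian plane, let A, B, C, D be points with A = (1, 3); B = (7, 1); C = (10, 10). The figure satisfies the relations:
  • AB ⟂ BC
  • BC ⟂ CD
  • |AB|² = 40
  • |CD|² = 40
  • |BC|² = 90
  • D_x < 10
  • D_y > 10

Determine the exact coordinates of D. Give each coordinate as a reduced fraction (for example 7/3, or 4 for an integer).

1. D_x = 4  [[BC ⟂ CD ⇒ 3x+9y-120=0] ∩ [|D−(10, 10)|²=40]]
2. D_y = 12  [[BC ⟂ CD ⇒ 3x+9y-120=0] ∩ [|D−(10, 10)|²=40]]
   so D = (4, 12)

D = (4, 12)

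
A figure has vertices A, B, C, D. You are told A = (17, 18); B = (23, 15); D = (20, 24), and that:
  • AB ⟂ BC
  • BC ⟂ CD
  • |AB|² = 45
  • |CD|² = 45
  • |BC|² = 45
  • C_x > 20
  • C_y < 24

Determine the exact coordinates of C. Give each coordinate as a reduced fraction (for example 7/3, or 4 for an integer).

1. C_x = 26  [[AB ⟂ BC ⇒ 6x-3y-93=0] ∩ [|C−(20, 24)|²=45]]
2. C_y = 21  [[AB ⟂ BC ⇒ 6x-3y-93=0] ∩ [|C−(20, 24)|²=45]]
   so C = (26, 21)

C = (26, 21)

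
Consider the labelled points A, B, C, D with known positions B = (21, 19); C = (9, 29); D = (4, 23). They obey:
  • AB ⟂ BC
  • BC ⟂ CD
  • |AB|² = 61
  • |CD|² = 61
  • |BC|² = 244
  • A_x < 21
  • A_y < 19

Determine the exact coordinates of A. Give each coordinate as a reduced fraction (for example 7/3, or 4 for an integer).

A = (16, 13)

1. A_x = 16  [[AB ⟂ BC ⇒ 12x-10y-62=0] ∩ [|A−(21, 19)|²=61]]
2. A_y = 13  [[AB ⟂ BC ⇒ 12x-10y-62=0] ∩ [|A−(21, 19)|²=61]]
   so A = (16, 13)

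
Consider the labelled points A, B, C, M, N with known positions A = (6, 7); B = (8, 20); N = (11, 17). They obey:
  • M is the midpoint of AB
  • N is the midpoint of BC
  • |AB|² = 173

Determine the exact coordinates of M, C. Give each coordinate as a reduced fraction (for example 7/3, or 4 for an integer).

1. M_x = 7  [2·M = A+B = (6, 7)+(8, 20)]
2. M_y = 27/2  [2·M = A+B = (6, 7)+(8, 20)]
   so M = (7, 27/2)
3. C_x = 14  [C = 2·N−B = 2·(11, 17)−(8, 20)]
4. C_y = 14  [C = 2·N−B = 2·(11, 17)−(8, 20)]
   so C = (14, 14)

M = (7, 27/2)
C = (14, 14)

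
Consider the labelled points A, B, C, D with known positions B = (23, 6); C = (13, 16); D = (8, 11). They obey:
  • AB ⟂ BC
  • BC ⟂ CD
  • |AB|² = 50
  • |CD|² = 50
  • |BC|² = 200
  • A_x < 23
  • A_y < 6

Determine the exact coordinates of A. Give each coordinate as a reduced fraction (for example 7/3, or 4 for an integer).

1. A_x = 18  [[AB ⟂ BC ⇒ 10x-10y-170=0] ∩ [|A−(23, 6)|²=50]]
2. A_y = 1  [[AB ⟂ BC ⇒ 10x-10y-170=0] ∩ [|A−(23, 6)|²=50]]
   so A = (18, 1)

A = (18, 1)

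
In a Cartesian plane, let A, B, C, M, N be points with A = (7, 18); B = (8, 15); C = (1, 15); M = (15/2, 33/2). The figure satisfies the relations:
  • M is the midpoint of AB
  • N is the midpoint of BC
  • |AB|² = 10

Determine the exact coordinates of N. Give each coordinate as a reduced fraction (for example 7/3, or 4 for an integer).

N = (9/2, 15)

1. N_x = 9/2  [2·N = B+C = (8, 15)+(1, 15)]
2. N_y = 15  [2·N = B+C = (8, 15)+(1, 15)]
   so N = (9/2, 15)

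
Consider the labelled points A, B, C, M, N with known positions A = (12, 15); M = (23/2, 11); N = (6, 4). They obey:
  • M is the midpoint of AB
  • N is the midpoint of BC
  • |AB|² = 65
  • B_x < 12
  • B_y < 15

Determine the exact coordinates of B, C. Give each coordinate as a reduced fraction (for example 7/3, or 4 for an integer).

1. B_x = 11  [B = 2·M−A = 2·(23/2, 11)−(12, 15)]
2. B_y = 7  [B = 2·M−A = 2·(23/2, 11)−(12, 15)]
   so B = (11, 7)
3. C_x = 1  [C = 2·N−B = 2·(6, 4)−(11, 7)]
4. C_y = 1  [C = 2·N−B = 2·(6, 4)−(11, 7)]
   so C = (1, 1)

B = (11, 7)
C = (1, 1)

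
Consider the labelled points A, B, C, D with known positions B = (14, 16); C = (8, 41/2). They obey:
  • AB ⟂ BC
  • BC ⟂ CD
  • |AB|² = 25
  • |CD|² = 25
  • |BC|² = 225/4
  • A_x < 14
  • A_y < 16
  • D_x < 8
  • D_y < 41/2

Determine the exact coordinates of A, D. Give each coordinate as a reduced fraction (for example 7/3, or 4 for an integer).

A = (11, 12)
D = (5, 33/2)

1. A_x = 11  [[AB ⟂ BC ⇒ 6x-9/2y-12=0] ∩ [|A−(14, 16)|²=25]]
2. A_y = 12  [[AB ⟂ BC ⇒ 6x-9/2y-12=0] ∩ [|A−(14, 16)|²=25]]
   so A = (11, 12)
3. D_x = 5  [[BC ⟂ CD ⇒ -6x+9/2y-177/4=0] ∩ [|D−(8, 41/2)|²=25]]
4. D_y = 33/2  [[BC ⟂ CD ⇒ -6x+9/2y-177/4=0] ∩ [|D−(8, 41/2)|²=25]]
   so D = (5, 33/2)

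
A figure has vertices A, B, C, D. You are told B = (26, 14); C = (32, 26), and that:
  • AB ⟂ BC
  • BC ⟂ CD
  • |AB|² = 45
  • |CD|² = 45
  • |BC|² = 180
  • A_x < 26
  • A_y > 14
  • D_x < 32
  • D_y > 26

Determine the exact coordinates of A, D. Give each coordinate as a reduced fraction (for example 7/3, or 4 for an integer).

A = (20, 17)
D = (26, 29)

1. A_x = 20  [[AB ⟂ BC ⇒ -6x-12y+324=0] ∩ [|A−(26, 14)|²=45]]
2. A_y = 17  [[AB ⟂ BC ⇒ -6x-12y+324=0] ∩ [|A−(26, 14)|²=45]]
   so A = (20, 17)
3. D_x = 26  [[BC ⟂ CD ⇒ 6x+12y-504=0] ∩ [|D−(32, 26)|²=45]]
4. D_y = 29  [[BC ⟂ CD ⇒ 6x+12y-504=0] ∩ [|D−(32, 26)|²=45]]
   so D = (26, 29)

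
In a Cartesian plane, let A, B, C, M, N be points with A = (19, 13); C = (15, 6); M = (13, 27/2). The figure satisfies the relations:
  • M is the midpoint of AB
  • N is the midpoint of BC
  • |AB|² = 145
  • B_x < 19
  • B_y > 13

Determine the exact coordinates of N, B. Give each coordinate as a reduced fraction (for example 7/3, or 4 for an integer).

1. B_x = 7  [B = 2·M−A = 2·(13, 27/2)−(19, 13)]
2. B_y = 14  [B = 2·M−A = 2·(13, 27/2)−(19, 13)]
   so B = (7, 14)
3. N_x = 11  [2·N = B+C = (7, 14)+(15, 6)]
4. N_y = 10  [2·N = B+C = (7, 14)+(15, 6)]
   so N = (11, 10)

N = (11, 10)
B = (7, 14)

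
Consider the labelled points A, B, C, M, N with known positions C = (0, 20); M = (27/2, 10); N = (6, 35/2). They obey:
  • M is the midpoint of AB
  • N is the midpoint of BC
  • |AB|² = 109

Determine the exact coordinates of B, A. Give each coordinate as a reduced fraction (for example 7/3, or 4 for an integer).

B = (12, 15)
A = (15, 5)

1. B_x = 12  [B = 2·N−C = 2·(6, 35/2)−(0, 20)]
2. B_y = 15  [B = 2·N−C = 2·(6, 35/2)−(0, 20)]
   so B = (12, 15)
3. A_x = 15  [A = 2·M−B = 2·(27/2, 10)−(12, 15)]
4. A_y = 5  [A = 2·M−B = 2·(27/2, 10)−(12, 15)]
   so A = (15, 5)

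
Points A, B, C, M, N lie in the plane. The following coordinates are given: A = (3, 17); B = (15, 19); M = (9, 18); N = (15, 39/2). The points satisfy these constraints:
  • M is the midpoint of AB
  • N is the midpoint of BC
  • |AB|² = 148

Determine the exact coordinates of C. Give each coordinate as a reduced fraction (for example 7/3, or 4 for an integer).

1. C_x = 15  [C = 2·N−B = 2·(15, 39/2)−(15, 19)]
2. C_y = 20  [C = 2·N−B = 2·(15, 39/2)−(15, 19)]
   so C = (15, 20)

C = (15, 20)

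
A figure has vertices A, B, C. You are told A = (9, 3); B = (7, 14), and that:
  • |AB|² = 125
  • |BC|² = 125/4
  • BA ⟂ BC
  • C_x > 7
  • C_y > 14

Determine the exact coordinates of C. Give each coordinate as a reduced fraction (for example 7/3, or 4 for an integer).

C = (25/2, 15)

1. C_x = 25/2  [[BA ⟂ BC ⇒ 2x-11y+140=0] ∩ [|C−(7, 14)|²=125/4]]
2. C_y = 15  [[BA ⟂ BC ⇒ 2x-11y+140=0] ∩ [|C−(7, 14)|²=125/4]]
   so C = (25/2, 15)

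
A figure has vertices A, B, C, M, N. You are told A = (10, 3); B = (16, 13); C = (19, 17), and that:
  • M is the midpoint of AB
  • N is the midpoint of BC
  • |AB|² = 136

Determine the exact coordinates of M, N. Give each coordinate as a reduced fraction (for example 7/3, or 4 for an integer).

M = (13, 8)
N = (35/2, 15)

1. M_x = 13  [2·M = A+B = (10, 3)+(16, 13)]
2. M_y = 8  [2·M = A+B = (10, 3)+(16, 13)]
   so M = (13, 8)
3. N_x = 35/2  [2·N = B+C = (16, 13)+(19, 17)]
4. N_y = 15  [2·N = B+C = (16, 13)+(19, 17)]
   so N = (35/2, 15)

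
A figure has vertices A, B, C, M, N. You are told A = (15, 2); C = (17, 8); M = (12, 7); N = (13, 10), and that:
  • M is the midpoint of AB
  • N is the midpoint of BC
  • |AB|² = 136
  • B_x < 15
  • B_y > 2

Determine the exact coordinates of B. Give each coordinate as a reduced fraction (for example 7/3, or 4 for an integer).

1. B_x = 9  [B = 2·M−A = 2·(12, 7)−(15, 2)]
2. B_y = 12  [B = 2·M−A = 2·(12, 7)−(15, 2)]
   so B = (9, 12)

B = (9, 12)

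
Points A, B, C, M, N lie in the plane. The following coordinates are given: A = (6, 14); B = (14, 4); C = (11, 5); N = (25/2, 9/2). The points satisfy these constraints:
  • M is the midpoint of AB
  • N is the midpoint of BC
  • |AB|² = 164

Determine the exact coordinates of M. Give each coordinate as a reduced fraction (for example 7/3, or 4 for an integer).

M = (10, 9)

1. M_x = 10  [2·M = A+B = (6, 14)+(14, 4)]
2. M_y = 9  [2·M = A+B = (6, 14)+(14, 4)]
   so M = (10, 9)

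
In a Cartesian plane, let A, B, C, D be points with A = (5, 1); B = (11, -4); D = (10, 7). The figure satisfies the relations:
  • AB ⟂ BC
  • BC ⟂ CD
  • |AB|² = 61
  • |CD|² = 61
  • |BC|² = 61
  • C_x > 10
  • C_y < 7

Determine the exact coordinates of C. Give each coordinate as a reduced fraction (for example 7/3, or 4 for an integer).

1. C_x = 16  [[AB ⟂ BC ⇒ 6x-5y-86=0] ∩ [|C−(10, 7)|²=61]]
2. C_y = 2  [[AB ⟂ BC ⇒ 6x-5y-86=0] ∩ [|C−(10, 7)|²=61]]
   so C = (16, 2)

C = (16, 2)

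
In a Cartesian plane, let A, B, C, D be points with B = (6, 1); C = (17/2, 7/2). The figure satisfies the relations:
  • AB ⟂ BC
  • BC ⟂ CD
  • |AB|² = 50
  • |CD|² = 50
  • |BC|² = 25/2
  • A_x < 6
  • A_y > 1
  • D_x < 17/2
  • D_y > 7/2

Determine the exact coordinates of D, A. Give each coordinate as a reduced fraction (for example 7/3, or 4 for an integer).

D = (7/2, 17/2)
A = (1, 6)

1. D_x = 7/2  [[BC ⟂ CD ⇒ 5/2x+5/2y-30=0] ∩ [|D−(17/2, 7/2)|²=50]]
2. D_y = 17/2  [[BC ⟂ CD ⇒ 5/2x+5/2y-30=0] ∩ [|D−(17/2, 7/2)|²=50]]
   so D = (7/2, 17/2)
3. A_x = 1  [[AB ⟂ BC ⇒ -5/2x-5/2y+35/2=0] ∩ [|A−(6, 1)|²=50]]
4. A_y = 6  [[AB ⟂ BC ⇒ -5/2x-5/2y+35/2=0] ∩ [|A−(6, 1)|²=50]]
   so A = (1, 6)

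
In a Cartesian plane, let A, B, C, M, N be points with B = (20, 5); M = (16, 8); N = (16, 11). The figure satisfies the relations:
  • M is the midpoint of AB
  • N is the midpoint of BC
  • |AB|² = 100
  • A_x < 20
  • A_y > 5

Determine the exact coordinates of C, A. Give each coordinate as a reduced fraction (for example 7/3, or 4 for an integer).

1. A_x = 12  [A = 2·M−B = 2·(16, 8)−(20, 5)]
2. A_y = 11  [A = 2·M−B = 2·(16, 8)−(20, 5)]
   so A = (12, 11)
3. C_x = 12  [C = 2·N−B = 2·(16, 11)−(20, 5)]
4. C_y = 17  [C = 2·N−B = 2·(16, 11)−(20, 5)]
   so C = (12, 17)

C = (12, 17)
A = (12, 11)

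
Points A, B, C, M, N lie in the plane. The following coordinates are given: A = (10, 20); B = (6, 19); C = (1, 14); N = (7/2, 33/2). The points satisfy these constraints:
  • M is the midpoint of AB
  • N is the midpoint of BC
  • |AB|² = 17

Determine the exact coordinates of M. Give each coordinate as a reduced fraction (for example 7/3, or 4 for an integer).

M = (8, 39/2)

1. M_x = 8  [2·M = A+B = (10, 20)+(6, 19)]
2. M_y = 39/2  [2·M = A+B = (10, 20)+(6, 19)]
   so M = (8, 39/2)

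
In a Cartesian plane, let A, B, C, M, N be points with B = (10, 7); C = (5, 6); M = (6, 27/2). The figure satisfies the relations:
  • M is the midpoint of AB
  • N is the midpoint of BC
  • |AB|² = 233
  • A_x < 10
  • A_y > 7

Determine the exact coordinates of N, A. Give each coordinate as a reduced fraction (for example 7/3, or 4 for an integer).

N = (15/2, 13/2)
A = (2, 20)

1. A_x = 2  [A = 2·M−B = 2·(6, 27/2)−(10, 7)]
2. A_y = 20  [A = 2·M−B = 2·(6, 27/2)−(10, 7)]
   so A = (2, 20)
3. N_x = 15/2  [2·N = B+C = (10, 7)+(5, 6)]
4. N_y = 13/2  [2·N = B+C = (10, 7)+(5, 6)]
   so N = (15/2, 13/2)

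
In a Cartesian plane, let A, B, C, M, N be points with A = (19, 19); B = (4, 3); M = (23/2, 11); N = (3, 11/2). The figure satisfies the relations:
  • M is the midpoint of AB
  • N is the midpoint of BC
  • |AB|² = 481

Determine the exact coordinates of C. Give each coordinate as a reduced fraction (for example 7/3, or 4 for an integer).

C = (2, 8)

1. C_x = 2  [C = 2·N−B = 2·(3, 11/2)−(4, 3)]
2. C_y = 8  [C = 2·N−B = 2·(3, 11/2)−(4, 3)]
   so C = (2, 8)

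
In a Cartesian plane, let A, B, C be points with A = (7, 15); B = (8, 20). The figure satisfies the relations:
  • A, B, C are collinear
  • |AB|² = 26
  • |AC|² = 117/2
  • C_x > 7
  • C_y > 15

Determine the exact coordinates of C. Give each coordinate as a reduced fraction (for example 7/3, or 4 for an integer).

C = (17/2, 45/2)

1. C_x = 17/2  [[A, B, C are collinear ⇒ -5x+1y+20=0] ∩ [|C−(7, 15)|²=117/2]]
2. C_y = 45/2  [[A, B, C are collinear ⇒ -5x+1y+20=0] ∩ [|C−(7, 15)|²=117/2]]
   so C = (17/2, 45/2)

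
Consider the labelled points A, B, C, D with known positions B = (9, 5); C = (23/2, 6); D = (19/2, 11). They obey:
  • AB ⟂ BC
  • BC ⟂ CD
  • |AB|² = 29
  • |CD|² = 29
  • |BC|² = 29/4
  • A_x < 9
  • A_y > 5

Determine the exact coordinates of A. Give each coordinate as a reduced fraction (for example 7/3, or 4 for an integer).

1. A_x = 7  [[AB ⟂ BC ⇒ -5/2x-1y+55/2=0] ∩ [|A−(9, 5)|²=29]]
2. A_y = 10  [[AB ⟂ BC ⇒ -5/2x-1y+55/2=0] ∩ [|A−(9, 5)|²=29]]
   so A = (7, 10)

A = (7, 10)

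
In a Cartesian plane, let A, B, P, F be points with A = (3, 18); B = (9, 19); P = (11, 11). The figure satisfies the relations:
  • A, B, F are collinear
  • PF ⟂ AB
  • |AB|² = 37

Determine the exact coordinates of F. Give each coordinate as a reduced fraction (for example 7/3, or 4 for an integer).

F = (357/37, 707/37)

1. F_x = 357/37  [[A, B, F are collinear ⇒ -1x+6y-105=0] ∩ [PF ⟂ AB ⇒ 6x+1y-77=0]]
2. F_y = 707/37  [[A, B, F are collinear ⇒ -1x+6y-105=0] ∩ [PF ⟂ AB ⇒ 6x+1y-77=0]]
   so F = (357/37, 707/37)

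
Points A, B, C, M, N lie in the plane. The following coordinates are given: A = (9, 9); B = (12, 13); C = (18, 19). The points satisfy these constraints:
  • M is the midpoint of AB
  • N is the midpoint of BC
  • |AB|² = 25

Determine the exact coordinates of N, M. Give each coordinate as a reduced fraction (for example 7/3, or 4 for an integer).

N = (15, 16)
M = (21/2, 11)

1. M_x = 21/2  [2·M = A+B = (9, 9)+(12, 13)]
2. M_y = 11  [2·M = A+B = (9, 9)+(12, 13)]
   so M = (21/2, 11)
3. N_x = 15  [2·N = B+C = (12, 13)+(18, 19)]
4. N_y = 16  [2·N = B+C = (12, 13)+(18, 19)]
   so N = (15, 16)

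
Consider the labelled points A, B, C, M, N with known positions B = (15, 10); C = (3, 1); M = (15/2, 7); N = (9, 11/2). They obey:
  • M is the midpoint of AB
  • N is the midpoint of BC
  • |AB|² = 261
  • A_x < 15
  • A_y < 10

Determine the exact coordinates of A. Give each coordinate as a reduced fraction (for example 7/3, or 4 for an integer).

A = (0, 4)

1. A_x = 0  [A = 2·M−B = 2·(15/2, 7)−(15, 10)]
2. A_y = 4  [A = 2·M−B = 2·(15/2, 7)−(15, 10)]
   so A = (0, 4)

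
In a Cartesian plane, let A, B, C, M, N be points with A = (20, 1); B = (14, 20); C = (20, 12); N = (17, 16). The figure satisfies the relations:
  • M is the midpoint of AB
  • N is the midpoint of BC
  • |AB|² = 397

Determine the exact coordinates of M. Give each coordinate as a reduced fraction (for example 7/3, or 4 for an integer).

M = (17, 21/2)

1. M_x = 17  [2·M = A+B = (20, 1)+(14, 20)]
2. M_y = 21/2  [2·M = A+B = (20, 1)+(14, 20)]
   so M = (17, 21/2)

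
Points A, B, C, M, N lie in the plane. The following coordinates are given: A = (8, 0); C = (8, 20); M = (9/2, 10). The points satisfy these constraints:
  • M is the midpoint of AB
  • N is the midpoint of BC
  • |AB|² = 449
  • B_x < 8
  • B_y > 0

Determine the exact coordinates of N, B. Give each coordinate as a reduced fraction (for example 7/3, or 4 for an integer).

1. B_x = 1  [B = 2·M−A = 2·(9/2, 10)−(8, 0)]
2. B_y = 20  [B = 2·M−A = 2·(9/2, 10)−(8, 0)]
   so B = (1, 20)
3. N_x = 9/2  [2·N = B+C = (1, 20)+(8, 20)]
4. N_y = 20  [2·N = B+C = (1, 20)+(8, 20)]
   so N = (9/2, 20)

N = (9/2, 20)
B = (1, 20)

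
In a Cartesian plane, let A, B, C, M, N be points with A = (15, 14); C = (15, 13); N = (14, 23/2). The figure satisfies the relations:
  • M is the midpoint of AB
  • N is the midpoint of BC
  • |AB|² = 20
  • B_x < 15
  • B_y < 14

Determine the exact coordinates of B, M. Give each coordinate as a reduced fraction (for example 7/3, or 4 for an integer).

1. B_x = 13  [B = 2·N−C = 2·(14, 23/2)−(15, 13)]
2. B_y = 10  [B = 2·N−C = 2·(14, 23/2)−(15, 13)]
   so B = (13, 10)
3. M_x = 14  [2·M = A+B = (15, 14)+(13, 10)]
4. M_y = 12  [2·M = A+B = (15, 14)+(13, 10)]
   so M = (14, 12)

B = (13, 10)
M = (14, 12)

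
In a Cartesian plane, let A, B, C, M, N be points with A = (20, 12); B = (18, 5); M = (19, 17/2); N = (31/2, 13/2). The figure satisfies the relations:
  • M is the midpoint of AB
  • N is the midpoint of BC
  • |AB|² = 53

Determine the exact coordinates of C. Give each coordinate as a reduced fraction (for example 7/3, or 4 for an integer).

C = (13, 8)

1. C_x = 13  [C = 2·N−B = 2·(31/2, 13/2)−(18, 5)]
2. C_y = 8  [C = 2·N−B = 2·(31/2, 13/2)−(18, 5)]
   so C = (13, 8)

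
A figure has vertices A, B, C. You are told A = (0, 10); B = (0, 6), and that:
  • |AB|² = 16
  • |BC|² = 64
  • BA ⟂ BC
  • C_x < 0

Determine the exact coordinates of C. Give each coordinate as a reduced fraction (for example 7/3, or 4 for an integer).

1. C_x = -8  [[BA ⟂ BC ⇒ 4y-24=0] ∩ [|C−(0, 6)|²=64]]
2. C_y = 6  [[BA ⟂ BC ⇒ 4y-24=0] ∩ [|C−(0, 6)|²=64]]
   so C = (-8, 6)

C = (-8, 6)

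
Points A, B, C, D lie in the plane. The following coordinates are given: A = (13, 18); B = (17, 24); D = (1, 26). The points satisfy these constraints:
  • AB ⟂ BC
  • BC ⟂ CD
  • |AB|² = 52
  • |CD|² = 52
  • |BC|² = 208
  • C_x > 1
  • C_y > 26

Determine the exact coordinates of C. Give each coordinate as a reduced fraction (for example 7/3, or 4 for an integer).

C = (5, 32)

1. C_x = 5  [[AB ⟂ BC ⇒ 4x+6y-212=0] ∩ [|C−(1, 26)|²=52]]
2. C_y = 32  [[AB ⟂ BC ⇒ 4x+6y-212=0] ∩ [|C−(1, 26)|²=52]]
   so C = (5, 32)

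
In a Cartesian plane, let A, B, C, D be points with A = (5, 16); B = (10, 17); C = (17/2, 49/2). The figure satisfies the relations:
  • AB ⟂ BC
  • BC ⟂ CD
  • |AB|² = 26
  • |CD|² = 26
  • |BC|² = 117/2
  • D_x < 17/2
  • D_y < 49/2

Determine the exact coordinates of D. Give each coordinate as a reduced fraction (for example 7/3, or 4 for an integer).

1. D_x = 7/2  [[BC ⟂ CD ⇒ -3/2x+15/2y-171=0] ∩ [|D−(17/2, 49/2)|²=26]]
2. D_y = 47/2  [[BC ⟂ CD ⇒ -3/2x+15/2y-171=0] ∩ [|D−(17/2, 49/2)|²=26]]
   so D = (7/2, 47/2)

D = (7/2, 47/2)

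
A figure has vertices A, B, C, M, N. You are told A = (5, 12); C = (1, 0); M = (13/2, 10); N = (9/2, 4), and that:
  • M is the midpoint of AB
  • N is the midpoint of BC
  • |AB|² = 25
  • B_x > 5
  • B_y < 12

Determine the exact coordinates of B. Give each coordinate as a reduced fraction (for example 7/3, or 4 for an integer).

B = (8, 8)

1. B_x = 8  [B = 2·M−A = 2·(13/2, 10)−(5, 12)]
2. B_y = 8  [B = 2·M−A = 2·(13/2, 10)−(5, 12)]
   so B = (8, 8)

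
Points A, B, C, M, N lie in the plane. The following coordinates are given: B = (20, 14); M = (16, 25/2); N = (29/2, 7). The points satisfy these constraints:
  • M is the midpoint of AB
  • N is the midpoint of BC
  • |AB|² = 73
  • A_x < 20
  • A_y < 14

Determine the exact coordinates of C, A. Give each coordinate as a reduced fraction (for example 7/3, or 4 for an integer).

1. A_x = 12  [A = 2·M−B = 2·(16, 25/2)−(20, 14)]
2. A_y = 11  [A = 2·M−B = 2·(16, 25/2)−(20, 14)]
   so A = (12, 11)
3. C_x = 9  [C = 2·N−B = 2·(29/2, 7)−(20, 14)]
4. C_y = 0  [C = 2·N−B = 2·(29/2, 7)−(20, 14)]
   so C = (9, 0)

C = (9, 0)
A = (12, 11)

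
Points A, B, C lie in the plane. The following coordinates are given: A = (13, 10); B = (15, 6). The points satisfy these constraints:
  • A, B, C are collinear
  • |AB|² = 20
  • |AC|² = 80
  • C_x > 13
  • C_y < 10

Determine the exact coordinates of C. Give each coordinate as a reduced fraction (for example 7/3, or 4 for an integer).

1. C_x = 17  [[A, B, C are collinear ⇒ 4x+2y-72=0] ∩ [|C−(13, 10)|²=80]]
2. C_y = 2  [[A, B, C are collinear ⇒ 4x+2y-72=0] ∩ [|C−(13, 10)|²=80]]
   so C = (17, 2)

C = (17, 2)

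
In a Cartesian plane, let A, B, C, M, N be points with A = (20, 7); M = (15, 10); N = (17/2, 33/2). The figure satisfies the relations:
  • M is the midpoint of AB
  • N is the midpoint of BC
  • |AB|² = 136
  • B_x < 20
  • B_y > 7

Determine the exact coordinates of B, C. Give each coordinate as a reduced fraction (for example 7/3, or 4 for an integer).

1. B_x = 10  [B = 2·M−A = 2·(15, 10)−(20, 7)]
2. B_y = 13  [B = 2·M−A = 2·(15, 10)−(20, 7)]
   so B = (10, 13)
3. C_x = 7  [C = 2·N−B = 2·(17/2, 33/2)−(10, 13)]
4. C_y = 20  [C = 2·N−B = 2·(17/2, 33/2)−(10, 13)]
   so C = (7, 20)

B = (10, 13)
C = (7, 20)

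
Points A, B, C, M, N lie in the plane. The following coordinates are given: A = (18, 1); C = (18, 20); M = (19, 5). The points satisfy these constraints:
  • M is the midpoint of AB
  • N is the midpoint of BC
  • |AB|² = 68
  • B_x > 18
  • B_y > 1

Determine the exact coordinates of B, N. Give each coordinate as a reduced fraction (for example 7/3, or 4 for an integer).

B = (20, 9)
N = (19, 29/2)

1. B_x = 20  [B = 2·M−A = 2·(19, 5)−(18, 1)]
2. B_y = 9  [B = 2·M−A = 2·(19, 5)−(18, 1)]
   so B = (20, 9)
3. N_x = 19  [2·N = B+C = (20, 9)+(18, 20)]
4. N_y = 29/2  [2·N = B+C = (20, 9)+(18, 20)]
   so N = (19, 29/2)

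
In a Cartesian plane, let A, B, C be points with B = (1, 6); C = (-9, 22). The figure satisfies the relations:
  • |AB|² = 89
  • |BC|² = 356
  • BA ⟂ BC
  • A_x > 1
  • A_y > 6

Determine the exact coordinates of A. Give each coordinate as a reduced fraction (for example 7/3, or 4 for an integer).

A = (9, 11)

1. A_x = 9  [[BA ⟂ BC ⇒ -10x+16y-86=0] ∩ [|A−(1, 6)|²=89]]
2. A_y = 11  [[BA ⟂ BC ⇒ -10x+16y-86=0] ∩ [|A−(1, 6)|²=89]]
   so A = (9, 11)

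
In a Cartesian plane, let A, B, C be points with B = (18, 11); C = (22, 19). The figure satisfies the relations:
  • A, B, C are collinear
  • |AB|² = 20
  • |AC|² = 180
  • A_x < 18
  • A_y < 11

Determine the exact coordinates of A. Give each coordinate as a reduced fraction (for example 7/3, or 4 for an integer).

A = (16, 7)

1. A_x = 16  [[A, B, C are collinear ⇒ -8x+4y+100=0] ∩ [|A−(18, 11)|²=20]]
2. A_y = 7  [[A, B, C are collinear ⇒ -8x+4y+100=0] ∩ [|A−(18, 11)|²=20]]
   so A = (16, 7)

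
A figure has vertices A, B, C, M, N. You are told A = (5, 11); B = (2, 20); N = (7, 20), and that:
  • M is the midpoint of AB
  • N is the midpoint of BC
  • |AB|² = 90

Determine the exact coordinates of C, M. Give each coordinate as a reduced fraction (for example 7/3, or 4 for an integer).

1. M_x = 7/2  [2·M = A+B = (5, 11)+(2, 20)]
2. M_y = 31/2  [2·M = A+B = (5, 11)+(2, 20)]
   so M = (7/2, 31/2)
3. C_x = 12  [C = 2·N−B = 2·(7, 20)−(2, 20)]
4. C_y = 20  [C = 2·N−B = 2·(7, 20)−(2, 20)]
   so C = (12, 20)

C = (12, 20)
M = (7/2, 31/2)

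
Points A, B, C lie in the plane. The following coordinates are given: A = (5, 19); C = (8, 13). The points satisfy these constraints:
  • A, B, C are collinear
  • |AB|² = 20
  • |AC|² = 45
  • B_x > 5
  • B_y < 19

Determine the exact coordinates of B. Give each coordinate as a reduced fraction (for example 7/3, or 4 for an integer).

1. B_x = 7  [[A, B, C are collinear ⇒ -6x-3y+87=0] ∩ [|B−(5, 19)|²=20]]
2. B_y = 15  [[A, B, C are collinear ⇒ -6x-3y+87=0] ∩ [|B−(5, 19)|²=20]]
   so B = (7, 15)

B = (7, 15)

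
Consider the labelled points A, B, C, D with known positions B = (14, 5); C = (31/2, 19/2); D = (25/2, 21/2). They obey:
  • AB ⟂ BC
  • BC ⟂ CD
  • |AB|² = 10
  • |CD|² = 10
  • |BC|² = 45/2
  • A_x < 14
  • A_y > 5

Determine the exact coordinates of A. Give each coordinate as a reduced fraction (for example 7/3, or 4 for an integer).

A = (11, 6)

1. A_x = 11  [[AB ⟂ BC ⇒ -3/2x-9/2y+87/2=0] ∩ [|A−(14, 5)|²=10]]
2. A_y = 6  [[AB ⟂ BC ⇒ -3/2x-9/2y+87/2=0] ∩ [|A−(14, 5)|²=10]]
   so A = (11, 6)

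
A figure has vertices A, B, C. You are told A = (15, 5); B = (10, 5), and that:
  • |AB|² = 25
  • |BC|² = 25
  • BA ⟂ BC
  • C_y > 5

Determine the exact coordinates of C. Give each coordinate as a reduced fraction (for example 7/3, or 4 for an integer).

C = (10, 10)

1. C_x = 10  [[BA ⟂ BC ⇒ 5x-50=0] ∩ [|C−(10, 5)|²=25]]
2. C_y = 10  [[BA ⟂ BC ⇒ 5x-50=0] ∩ [|C−(10, 5)|²=25]]
   so C = (10, 10)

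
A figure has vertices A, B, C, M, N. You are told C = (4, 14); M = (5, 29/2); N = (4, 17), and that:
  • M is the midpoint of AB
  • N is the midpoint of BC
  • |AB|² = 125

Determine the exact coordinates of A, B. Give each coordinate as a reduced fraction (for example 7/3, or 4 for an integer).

A = (6, 9)
B = (4, 20)

1. B_x = 4  [B = 2·N−C = 2·(4, 17)−(4, 14)]
2. B_y = 20  [B = 2·N−C = 2·(4, 17)−(4, 14)]
   so B = (4, 20)
3. A_x = 6  [A = 2·M−B = 2·(5, 29/2)−(4, 20)]
4. A_y = 9  [A = 2·M−B = 2·(5, 29/2)−(4, 20)]
   so A = (6, 9)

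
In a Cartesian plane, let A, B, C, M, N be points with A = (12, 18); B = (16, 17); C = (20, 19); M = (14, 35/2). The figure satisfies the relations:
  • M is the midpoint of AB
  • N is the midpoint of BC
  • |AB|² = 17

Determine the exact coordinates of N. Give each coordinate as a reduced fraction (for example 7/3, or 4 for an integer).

N = (18, 18)

1. N_x = 18  [2·N = B+C = (16, 17)+(20, 19)]
2. N_y = 18  [2·N = B+C = (16, 17)+(20, 19)]
   so N = (18, 18)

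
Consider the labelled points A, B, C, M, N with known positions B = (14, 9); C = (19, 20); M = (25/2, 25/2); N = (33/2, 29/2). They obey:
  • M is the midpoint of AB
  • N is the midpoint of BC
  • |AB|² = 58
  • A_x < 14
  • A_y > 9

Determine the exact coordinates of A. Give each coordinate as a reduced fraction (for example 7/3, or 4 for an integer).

1. A_x = 11  [A = 2·M−B = 2·(25/2, 25/2)−(14, 9)]
2. A_y = 16  [A = 2·M−B = 2·(25/2, 25/2)−(14, 9)]
   so A = (11, 16)

A = (11, 16)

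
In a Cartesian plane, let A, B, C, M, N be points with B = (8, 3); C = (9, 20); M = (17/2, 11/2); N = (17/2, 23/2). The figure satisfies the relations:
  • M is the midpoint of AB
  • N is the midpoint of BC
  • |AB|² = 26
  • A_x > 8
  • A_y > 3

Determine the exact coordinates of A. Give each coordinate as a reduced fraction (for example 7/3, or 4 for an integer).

1. A_x = 9  [A = 2·M−B = 2·(17/2, 11/2)−(8, 3)]
2. A_y = 8  [A = 2·M−B = 2·(17/2, 11/2)−(8, 3)]
   so A = (9, 8)

A = (9, 8)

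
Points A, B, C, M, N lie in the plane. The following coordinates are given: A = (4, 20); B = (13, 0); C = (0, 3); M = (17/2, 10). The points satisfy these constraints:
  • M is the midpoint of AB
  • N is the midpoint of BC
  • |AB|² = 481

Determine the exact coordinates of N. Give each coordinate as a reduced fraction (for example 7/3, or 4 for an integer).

N = (13/2, 3/2)

1. N_x = 13/2  [2·N = B+C = (13, 0)+(0, 3)]
2. N_y = 3/2  [2·N = B+C = (13, 0)+(0, 3)]
   so N = (13/2, 3/2)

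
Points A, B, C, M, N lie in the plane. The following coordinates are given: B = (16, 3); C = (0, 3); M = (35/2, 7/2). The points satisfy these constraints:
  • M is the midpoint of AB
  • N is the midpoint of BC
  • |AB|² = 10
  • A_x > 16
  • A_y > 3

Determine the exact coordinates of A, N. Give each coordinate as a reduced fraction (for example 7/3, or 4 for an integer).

A = (19, 4)
N = (8, 3)

1. A_x = 19  [A = 2·M−B = 2·(35/2, 7/2)−(16, 3)]
2. A_y = 4  [A = 2·M−B = 2·(35/2, 7/2)−(16, 3)]
   so A = (19, 4)
3. N_x = 8  [2·N = B+C = (16, 3)+(0, 3)]
4. N_y = 3  [2·N = B+C = (16, 3)+(0, 3)]
   so N = (8, 3)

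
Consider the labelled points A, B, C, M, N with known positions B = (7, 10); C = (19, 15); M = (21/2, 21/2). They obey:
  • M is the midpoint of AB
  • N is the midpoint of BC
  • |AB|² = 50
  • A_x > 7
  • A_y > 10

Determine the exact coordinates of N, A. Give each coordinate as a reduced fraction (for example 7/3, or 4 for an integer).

N = (13, 25/2)
A = (14, 11)

1. A_x = 14  [A = 2·M−B = 2·(21/2, 21/2)−(7, 10)]
2. A_y = 11  [A = 2·M−B = 2·(21/2, 21/2)−(7, 10)]
   so A = (14, 11)
3. N_x = 13  [2·N = B+C = (7, 10)+(19, 15)]
4. N_y = 25/2  [2·N = B+C = (7, 10)+(19, 15)]
   so N = (13, 25/2)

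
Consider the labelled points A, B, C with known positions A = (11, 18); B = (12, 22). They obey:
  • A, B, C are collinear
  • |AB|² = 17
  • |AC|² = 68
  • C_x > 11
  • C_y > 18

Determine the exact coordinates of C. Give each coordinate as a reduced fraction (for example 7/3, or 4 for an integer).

C = (13, 26)

1. C_x = 13  [[A, B, C are collinear ⇒ -4x+1y+26=0] ∩ [|C−(11, 18)|²=68]]
2. C_y = 26  [[A, B, C are collinear ⇒ -4x+1y+26=0] ∩ [|C−(11, 18)|²=68]]
   so C = (13, 26)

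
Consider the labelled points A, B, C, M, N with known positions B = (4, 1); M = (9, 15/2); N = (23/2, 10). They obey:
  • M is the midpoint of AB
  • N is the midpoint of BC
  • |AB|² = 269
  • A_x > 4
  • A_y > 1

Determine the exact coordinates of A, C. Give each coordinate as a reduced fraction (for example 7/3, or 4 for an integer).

A = (14, 14)
C = (19, 19)

1. A_x = 14  [A = 2·M−B = 2·(9, 15/2)−(4, 1)]
2. A_y = 14  [A = 2·M−B = 2·(9, 15/2)−(4, 1)]
   so A = (14, 14)
3. C_x = 19  [C = 2·N−B = 2·(23/2, 10)−(4, 1)]
4. C_y = 19  [C = 2·N−B = 2·(23/2, 10)−(4, 1)]
   so C = (19, 19)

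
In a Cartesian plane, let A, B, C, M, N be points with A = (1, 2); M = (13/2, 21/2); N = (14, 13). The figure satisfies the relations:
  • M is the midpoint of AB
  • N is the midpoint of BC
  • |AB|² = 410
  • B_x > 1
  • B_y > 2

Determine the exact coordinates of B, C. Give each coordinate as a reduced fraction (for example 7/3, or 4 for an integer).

1. B_x = 12  [B = 2·M−A = 2·(13/2, 21/2)−(1, 2)]
2. B_y = 19  [B = 2·M−A = 2·(13/2, 21/2)−(1, 2)]
   so B = (12, 19)
3. C_x = 16  [C = 2·N−B = 2·(14, 13)−(12, 19)]
4. C_y = 7  [C = 2·N−B = 2·(14, 13)−(12, 19)]
   so C = (16, 7)

B = (12, 19)
C = (16, 7)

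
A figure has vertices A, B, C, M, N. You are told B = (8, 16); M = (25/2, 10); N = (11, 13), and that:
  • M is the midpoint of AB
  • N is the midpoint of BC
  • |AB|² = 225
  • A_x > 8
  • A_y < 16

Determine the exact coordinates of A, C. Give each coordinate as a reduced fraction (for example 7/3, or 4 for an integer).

1. A_x = 17  [A = 2·M−B = 2·(25/2, 10)−(8, 16)]
2. A_y = 4  [A = 2·M−B = 2·(25/2, 10)−(8, 16)]
   so A = (17, 4)
3. C_x = 14  [C = 2·N−B = 2·(11, 13)−(8, 16)]
4. C_y = 10  [C = 2·N−B = 2·(11, 13)−(8, 16)]
   so C = (14, 10)

A = (17, 4)
C = (14, 10)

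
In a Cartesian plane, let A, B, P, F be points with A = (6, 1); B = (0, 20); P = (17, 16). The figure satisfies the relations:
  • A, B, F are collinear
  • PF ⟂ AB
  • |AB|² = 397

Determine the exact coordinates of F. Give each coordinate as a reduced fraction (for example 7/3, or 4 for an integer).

F = (1068/397, 4558/397)

1. F_x = 1068/397  [[A, B, F are collinear ⇒ -19x-6y+120=0] ∩ [PF ⟂ AB ⇒ -6x+19y-202=0]]
2. F_y = 4558/397  [[A, B, F are collinear ⇒ -19x-6y+120=0] ∩ [PF ⟂ AB ⇒ -6x+19y-202=0]]
   so F = (1068/397, 4558/397)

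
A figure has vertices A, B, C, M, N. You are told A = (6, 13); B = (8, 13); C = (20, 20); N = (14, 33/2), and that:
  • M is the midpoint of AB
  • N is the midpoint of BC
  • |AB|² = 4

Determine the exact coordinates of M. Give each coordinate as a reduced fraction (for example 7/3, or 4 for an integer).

1. M_x = 7  [2·M = A+B = (6, 13)+(8, 13)]
2. M_y = 13  [2·M = A+B = (6, 13)+(8, 13)]
   so M = (7, 13)

M = (7, 13)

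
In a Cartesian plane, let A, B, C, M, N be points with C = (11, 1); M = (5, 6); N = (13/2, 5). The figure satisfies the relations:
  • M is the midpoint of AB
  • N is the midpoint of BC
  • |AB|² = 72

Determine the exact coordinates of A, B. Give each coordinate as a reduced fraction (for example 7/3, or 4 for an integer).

1. B_x = 2  [B = 2·N−C = 2·(13/2, 5)−(11, 1)]
2. B_y = 9  [B = 2·N−C = 2·(13/2, 5)−(11, 1)]
   so B = (2, 9)
3. A_x = 8  [A = 2·M−B = 2·(5, 6)−(2, 9)]
4. A_y = 3  [A = 2·M−B = 2·(5, 6)−(2, 9)]
   so A = (8, 3)

A = (8, 3)
B = (2, 9)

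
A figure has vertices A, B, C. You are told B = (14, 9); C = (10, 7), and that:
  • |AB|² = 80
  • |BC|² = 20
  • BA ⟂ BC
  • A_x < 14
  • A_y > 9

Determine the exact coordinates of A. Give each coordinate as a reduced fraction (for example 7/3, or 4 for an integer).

A = (10, 17)

1. A_x = 10  [[BA ⟂ BC ⇒ -4x-2y+74=0] ∩ [|A−(14, 9)|²=80]]
2. A_y = 17  [[BA ⟂ BC ⇒ -4x-2y+74=0] ∩ [|A−(14, 9)|²=80]]
   so A = (10, 17)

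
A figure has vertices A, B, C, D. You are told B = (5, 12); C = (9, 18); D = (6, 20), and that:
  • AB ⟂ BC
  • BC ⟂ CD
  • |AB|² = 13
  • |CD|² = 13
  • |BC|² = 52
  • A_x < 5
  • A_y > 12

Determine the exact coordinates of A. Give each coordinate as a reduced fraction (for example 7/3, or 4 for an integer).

A = (2, 14)

1. A_x = 2  [[AB ⟂ BC ⇒ -4x-6y+92=0] ∩ [|A−(5, 12)|²=13]]
2. A_y = 14  [[AB ⟂ BC ⇒ -4x-6y+92=0] ∩ [|A−(5, 12)|²=13]]
   so A = (2, 14)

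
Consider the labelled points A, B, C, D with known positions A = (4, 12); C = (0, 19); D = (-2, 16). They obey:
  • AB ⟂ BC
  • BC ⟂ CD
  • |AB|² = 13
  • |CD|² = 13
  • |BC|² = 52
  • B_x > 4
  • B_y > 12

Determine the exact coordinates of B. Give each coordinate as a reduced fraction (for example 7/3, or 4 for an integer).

B = (6, 15)

1. B_x = 6  [[BC ⟂ CD ⇒ 2x+3y-57=0] ∩ [|B−(4, 12)|²=13]]
2. B_y = 15  [[BC ⟂ CD ⇒ 2x+3y-57=0] ∩ [|B−(4, 12)|²=13]]
   so B = (6, 15)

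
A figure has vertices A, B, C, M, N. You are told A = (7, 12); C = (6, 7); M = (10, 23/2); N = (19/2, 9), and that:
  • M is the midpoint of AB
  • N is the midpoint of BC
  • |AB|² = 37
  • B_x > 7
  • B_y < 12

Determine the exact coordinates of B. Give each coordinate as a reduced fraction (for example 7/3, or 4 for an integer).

1. B_x = 13  [B = 2·M−A = 2·(10, 23/2)−(7, 12)]
2. B_y = 11  [B = 2·M−A = 2·(10, 23/2)−(7, 12)]
   so B = (13, 11)

B = (13, 11)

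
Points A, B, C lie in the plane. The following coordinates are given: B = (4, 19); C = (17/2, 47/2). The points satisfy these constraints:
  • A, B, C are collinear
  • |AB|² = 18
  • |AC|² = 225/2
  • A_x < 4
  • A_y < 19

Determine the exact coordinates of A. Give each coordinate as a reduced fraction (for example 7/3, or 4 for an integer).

A = (1, 16)

1. A_x = 1  [[A, B, C are collinear ⇒ -9/2x+9/2y-135/2=0] ∩ [|A−(4, 19)|²=18]]
2. A_y = 16  [[A, B, C are collinear ⇒ -9/2x+9/2y-135/2=0] ∩ [|A−(4, 19)|²=18]]
   so A = (1, 16)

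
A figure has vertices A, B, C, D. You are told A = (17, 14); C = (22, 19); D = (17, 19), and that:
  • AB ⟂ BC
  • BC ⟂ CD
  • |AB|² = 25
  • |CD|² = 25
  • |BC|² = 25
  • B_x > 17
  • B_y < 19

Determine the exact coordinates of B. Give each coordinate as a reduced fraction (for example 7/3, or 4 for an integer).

1. B_x = 22  [[BC ⟂ CD ⇒ 5x-110=0] ∩ [|B−(17, 14)|²=25]]
2. B_y = 14  [[BC ⟂ CD ⇒ 5x-110=0] ∩ [|B−(17, 14)|²=25]]
   so B = (22, 14)

B = (22, 14)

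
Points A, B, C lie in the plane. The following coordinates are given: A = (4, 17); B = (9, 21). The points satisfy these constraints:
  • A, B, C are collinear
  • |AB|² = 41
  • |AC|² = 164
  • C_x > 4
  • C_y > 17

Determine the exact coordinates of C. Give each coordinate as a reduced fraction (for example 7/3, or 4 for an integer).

C = (14, 25)

1. C_x = 14  [[A, B, C are collinear ⇒ -4x+5y-69=0] ∩ [|C−(4, 17)|²=164]]
2. C_y = 25  [[A, B, C are collinear ⇒ -4x+5y-69=0] ∩ [|C−(4, 17)|²=164]]
   so C = (14, 25)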